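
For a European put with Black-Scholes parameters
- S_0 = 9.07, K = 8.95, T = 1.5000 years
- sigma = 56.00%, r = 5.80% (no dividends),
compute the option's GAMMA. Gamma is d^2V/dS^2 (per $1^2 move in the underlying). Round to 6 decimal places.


d1 = 0.4891962453; d2 = -0.1966608826
phi(d1) = 0.3539516290; exp(-qT) = 1.0000000000; exp(-rT) = 0.9166770956
Gamma = exp(-qT) * phi(d1) / (S * sigma * sqrt(T)) = 1.0000000000 * 0.3539516290 / (9.0700 * 0.5600 * 1.2247448714) = 0.056899

Answer: Gamma = 0.056899


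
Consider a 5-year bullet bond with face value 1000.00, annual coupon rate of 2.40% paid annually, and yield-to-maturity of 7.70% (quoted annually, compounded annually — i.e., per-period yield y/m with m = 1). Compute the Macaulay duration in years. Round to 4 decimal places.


Coupon per period c = face * coupon_rate / m = 24.000000
Periods per year m = 1; per-period yield y/m = 0.077000
Number of cashflows N = 5
Cashflows (t years, CF_t, discount factor 1/(1+y/m)^(m*t), PV):
  t = 1.0000: CF_t = 24.000000, DF = 0.928505, PV = 22.284123
  t = 2.0000: CF_t = 24.000000, DF = 0.862122, PV = 20.690922
  t = 3.0000: CF_t = 24.000000, DF = 0.800484, PV = 19.211626
  t = 4.0000: CF_t = 24.000000, DF = 0.743254, PV = 17.838093
  t = 5.0000: CF_t = 1024.000000, DF = 0.690115, PV = 706.677787
Price P = sum_t PV_t = 786.702550
Macaulay numerator sum_t t * PV_t:
  t * PV_t at t = 1.0000: 22.284123
  t * PV_t at t = 2.0000: 41.381843
  t * PV_t at t = 3.0000: 57.634879
  t * PV_t at t = 4.0000: 71.352373
  t * PV_t at t = 5.0000: 3533.388933
Macaulay duration D = (sum_t t * PV_t) / P = 3726.042151 / 786.702550 = 4.736278

Answer: Macaulay duration = 4.7363 years


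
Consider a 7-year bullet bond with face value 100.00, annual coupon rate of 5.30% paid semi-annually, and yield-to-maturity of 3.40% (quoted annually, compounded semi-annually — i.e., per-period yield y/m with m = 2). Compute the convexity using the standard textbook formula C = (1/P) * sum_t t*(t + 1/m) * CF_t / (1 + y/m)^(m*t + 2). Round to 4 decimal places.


Answer: Convexity = 41.2367

Derivation:
Coupon per period c = face * coupon_rate / m = 2.650000
Periods per year m = 2; per-period yield y/m = 0.017000
Number of cashflows N = 14
Cashflows (t years, CF_t, discount factor 1/(1+y/m)^(m*t), PV):
  t = 0.5000: CF_t = 2.650000, DF = 0.983284, PV = 2.605703
  t = 1.0000: CF_t = 2.650000, DF = 0.966848, PV = 2.562147
  t = 1.5000: CF_t = 2.650000, DF = 0.950686, PV = 2.519318
  t = 2.0000: CF_t = 2.650000, DF = 0.934795, PV = 2.477206
  t = 2.5000: CF_t = 2.650000, DF = 0.919169, PV = 2.435797
  t = 3.0000: CF_t = 2.650000, DF = 0.903804, PV = 2.395081
  t = 3.5000: CF_t = 2.650000, DF = 0.888696, PV = 2.355045
  t = 4.0000: CF_t = 2.650000, DF = 0.873841, PV = 2.315678
  t = 4.5000: CF_t = 2.650000, DF = 0.859234, PV = 2.276970
  t = 5.0000: CF_t = 2.650000, DF = 0.844871, PV = 2.238908
  t = 5.5000: CF_t = 2.650000, DF = 0.830748, PV = 2.201483
  t = 6.0000: CF_t = 2.650000, DF = 0.816862, PV = 2.164684
  t = 6.5000: CF_t = 2.650000, DF = 0.803207, PV = 2.128499
  t = 7.0000: CF_t = 102.650000, DF = 0.789781, PV = 81.071015
Price P = sum_t PV_t = 111.747535
Convexity numerator sum_t t*(t + 1/m) * CF_t / (1+y/m)^(m*t + 2):
  t = 0.5000: term = 1.259659
  t = 1.0000: term = 3.715808
  t = 1.5000: term = 7.307391
  t = 2.0000: term = 11.975404
  t = 2.5000: term = 17.662837
  t = 3.0000: term = 24.314624
  t = 3.5000: term = 31.877579
  t = 4.0000: term = 40.300353
  t = 4.5000: term = 49.533374
  t = 5.0000: term = 59.528801
  t = 5.5000: term = 70.240473
  t = 6.0000: term = 81.623862
  t = 6.5000: term = 93.636027
  t = 7.0000: term = 4115.124797
Convexity = (1/P) * sum = 4608.100988 / 111.747535 = 41.236713


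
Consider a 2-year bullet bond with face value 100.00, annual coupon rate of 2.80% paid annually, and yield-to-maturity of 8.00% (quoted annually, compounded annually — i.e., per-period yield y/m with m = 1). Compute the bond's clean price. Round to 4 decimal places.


Coupon per period c = face * coupon_rate / m = 2.800000
Periods per year m = 1; per-period yield y/m = 0.080000
Number of cashflows N = 2
Cashflows (t years, CF_t, discount factor 1/(1+y/m)^(m*t), PV):
  t = 1.0000: CF_t = 2.800000, DF = 0.925926, PV = 2.592593
  t = 2.0000: CF_t = 102.800000, DF = 0.857339, PV = 88.134431
Price P = sum_t PV_t = 90.727023

Answer: Price = 90.7270


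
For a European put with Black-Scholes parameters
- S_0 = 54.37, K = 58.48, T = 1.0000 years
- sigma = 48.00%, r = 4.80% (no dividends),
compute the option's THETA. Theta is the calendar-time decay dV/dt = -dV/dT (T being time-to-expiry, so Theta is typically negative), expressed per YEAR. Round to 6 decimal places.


Answer: Theta = -3.469502

Derivation:
d1 = 0.1881827411; d2 = -0.2918172589
phi(d1) = 0.3919406298; exp(-qT) = 1.0000000000; exp(-rT) = 0.9531337871
Theta = -S*exp(-qT)*phi(d1)*sigma/(2*sqrt(T)) + r*K*exp(-rT)*N(-d2) - q*S*exp(-qT)*N(-d1)
N(-d1) = 0.4253667007; N(-d2) = 0.6147868257; sqrt(T) = 1.0000000000
Term 1 = -54.3700 * 1.0000000000 * 0.3919406298 * 0.4800 / (2 * 1.0000000000) = -5.1143548901
Term 2 = 0.0480 * 58.4800 * 0.9531337871 * 0.6147868257 = 1.6448527249
Term 3 = 0 (no dividend yield, q = 0)
Theta = -5.1143548901 + (1.6448527249) + (0.0000000000) = -3.469502


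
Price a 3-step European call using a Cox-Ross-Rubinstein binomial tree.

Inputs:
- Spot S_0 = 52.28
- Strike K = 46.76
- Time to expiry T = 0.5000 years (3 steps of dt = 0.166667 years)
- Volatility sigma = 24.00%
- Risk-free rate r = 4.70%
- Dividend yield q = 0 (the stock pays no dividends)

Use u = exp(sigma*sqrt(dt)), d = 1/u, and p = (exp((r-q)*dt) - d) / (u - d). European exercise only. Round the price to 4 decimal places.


dt = T/N = 0.166667
u = exp(sigma*sqrt(dt)) = 1.102940; d = 1/u = 0.906667
p = (exp((r-q)*dt) - d) / (u - d) = 0.515592
Discount per step: exp(-r*dt) = 0.992197
Stock lattice S(k, i) with i counting down-moves:
  k=0: S(0,0) = 52.2800
  k=1: S(1,0) = 57.6617; S(1,1) = 47.4006
  k=2: S(2,0) = 63.5974; S(2,1) = 52.2800; S(2,2) = 42.9766
  k=3: S(3,0) = 70.1442; S(3,1) = 57.6617; S(3,2) = 47.4006; S(3,3) = 38.9654
Terminal payoffs V(N, i) = max(S_T - K, 0):
  V(3,0) = 23.384167; V(3,1) = 10.901718; V(3,2) = 0.640572; V(3,3) = 0.000000
Backward induction: V(k, i) = exp(-r*dt) * [p * V(k+1, i) + (1-p) * V(k+1, i+1)].
  V(2,0) = exp(-r*dt) * [p*23.384167 + (1-p)*10.901718] = 17.202286
  V(2,1) = exp(-r*dt) * [p*10.901718 + (1-p)*0.640572] = 5.884856
  V(2,2) = exp(-r*dt) * [p*0.640572 + (1-p)*0.000000] = 0.327697
  V(1,0) = exp(-r*dt) * [p*17.202286 + (1-p)*5.884856] = 11.628582
  V(1,1) = exp(-r*dt) * [p*5.884856 + (1-p)*0.327697] = 3.168009
  V(0,0) = exp(-r*dt) * [p*11.628582 + (1-p)*3.168009] = 7.471455

Answer: Price = V(0,0) = 7.4715


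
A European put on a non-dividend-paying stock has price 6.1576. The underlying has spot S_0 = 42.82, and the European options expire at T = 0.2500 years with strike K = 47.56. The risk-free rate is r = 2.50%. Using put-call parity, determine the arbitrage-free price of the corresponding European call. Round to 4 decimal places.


Put-call parity: C - P = S_0 * exp(-qT) - K * exp(-rT).
S_0 * exp(-qT) = 42.8200 * 1.00000000 = 42.82000000
K * exp(-rT) = 47.5600 * 0.99376949 = 47.26367697
C = P + S*exp(-qT) - K*exp(-rT)
C = 6.1576 + 42.82000000 - 47.26367697 = 1.7139

Answer: Call price = 1.7139


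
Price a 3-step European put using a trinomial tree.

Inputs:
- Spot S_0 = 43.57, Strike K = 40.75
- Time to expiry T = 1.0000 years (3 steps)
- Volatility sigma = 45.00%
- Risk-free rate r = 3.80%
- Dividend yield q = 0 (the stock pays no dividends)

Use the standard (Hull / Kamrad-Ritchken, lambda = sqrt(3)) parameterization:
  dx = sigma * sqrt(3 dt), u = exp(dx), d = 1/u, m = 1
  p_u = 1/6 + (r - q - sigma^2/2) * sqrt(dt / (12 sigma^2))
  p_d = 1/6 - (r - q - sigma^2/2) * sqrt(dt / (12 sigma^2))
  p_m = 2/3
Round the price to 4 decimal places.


dt = T/N = 0.333333; dx = sigma*sqrt(3*dt) = 0.450000
u = exp(dx) = 1.568312; d = 1/u = 0.637628
p_u = 0.143241, p_m = 0.666667, p_d = 0.190093
Discount per step: exp(-r*dt) = 0.987413
Stock lattice S(k, j) with j the centered position index:
  k=0: S(0,+0) = 43.5700
  k=1: S(1,-1) = 27.7815; S(1,+0) = 43.5700; S(1,+1) = 68.3314
  k=2: S(2,-2) = 17.7142; S(2,-1) = 27.7815; S(2,+0) = 43.5700; S(2,+1) = 68.3314; S(2,+2) = 107.1649
  k=3: S(3,-3) = 11.2951; S(3,-2) = 17.7142; S(3,-1) = 27.7815; S(3,+0) = 43.5700; S(3,+1) = 68.3314; S(3,+2) = 107.1649; S(3,+3) = 168.0680
Terminal payoffs V(N, j) = max(K - S_T, 0):
  V(3,-3) = 29.454902; V(3,-2) = 23.035760; V(3,-1) = 12.968541; V(3,+0) = 0.000000; V(3,+1) = 0.000000; V(3,+2) = 0.000000; V(3,+3) = 0.000000
Backward induction: V(k, j) = exp(-r*dt) * [p_u * V(k+1, j+1) + p_m * V(k+1, j) + p_d * V(k+1, j-1)]
  V(2,-2) = exp(-r*dt) * [p_u*12.968541 + p_m*23.035760 + p_d*29.454902] = 22.526801
  V(2,-1) = exp(-r*dt) * [p_u*0.000000 + p_m*12.968541 + p_d*23.035760] = 12.860684
  V(2,+0) = exp(-r*dt) * [p_u*0.000000 + p_m*0.000000 + p_d*12.968541] = 2.434194
  V(2,+1) = exp(-r*dt) * [p_u*0.000000 + p_m*0.000000 + p_d*0.000000] = 0.000000
  V(2,+2) = exp(-r*dt) * [p_u*0.000000 + p_m*0.000000 + p_d*0.000000] = 0.000000
  V(1,-1) = exp(-r*dt) * [p_u*2.434194 + p_m*12.860684 + p_d*22.526801] = 13.038439
  V(1,+0) = exp(-r*dt) * [p_u*0.000000 + p_m*2.434194 + p_d*12.860684] = 4.016320
  V(1,+1) = exp(-r*dt) * [p_u*0.000000 + p_m*0.000000 + p_d*2.434194] = 0.456898
  V(0,+0) = exp(-r*dt) * [p_u*0.456898 + p_m*4.016320 + p_d*13.038439] = 5.155782

Answer: Price = V(0,0) = 5.1558


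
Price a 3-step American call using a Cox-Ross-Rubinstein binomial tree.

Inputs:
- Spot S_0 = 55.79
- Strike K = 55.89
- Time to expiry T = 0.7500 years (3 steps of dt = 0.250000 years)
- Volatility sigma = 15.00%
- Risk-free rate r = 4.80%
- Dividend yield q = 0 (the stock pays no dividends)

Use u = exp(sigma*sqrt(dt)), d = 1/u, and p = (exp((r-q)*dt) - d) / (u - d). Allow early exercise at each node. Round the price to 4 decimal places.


dt = T/N = 0.250000
u = exp(sigma*sqrt(dt)) = 1.077884; d = 1/u = 0.927743
p = (exp((r-q)*dt) - d) / (u - d) = 0.561665
Discount per step: exp(-r*dt) = 0.988072
Stock lattice S(k, i) with i counting down-moves:
  k=0: S(0,0) = 55.7900
  k=1: S(1,0) = 60.1352; S(1,1) = 51.7588
  k=2: S(2,0) = 64.8187; S(2,1) = 55.7900; S(2,2) = 48.0189
  k=3: S(3,0) = 69.8671; S(3,1) = 60.1352; S(3,2) = 51.7588; S(3,3) = 44.5492
Terminal payoffs V(N, i) = max(S_T - K, 0):
  V(3,0) = 13.977084; V(3,1) = 4.245157; V(3,2) = 0.000000; V(3,3) = 0.000000
Backward induction: V(k, i) = exp(-r*dt) * [p * V(k+1, i) + (1-p) * V(k+1, i+1)]; then take max(V_cont, immediate exercise) for American.
  V(2,0) = exp(-r*dt) * [p*13.977084 + (1-p)*4.245157] = 9.595404; exercise = 8.928732; V(2,0) = max -> 9.595404
  V(2,1) = exp(-r*dt) * [p*4.245157 + (1-p)*0.000000] = 2.355916; exercise = 0.000000; V(2,1) = max -> 2.355916
  V(2,2) = exp(-r*dt) * [p*0.000000 + (1-p)*0.000000] = 0.000000; exercise = 0.000000; V(2,2) = max -> 0.000000
  V(1,0) = exp(-r*dt) * [p*9.595404 + (1-p)*2.355916] = 6.345481; exercise = 4.245157; V(1,0) = max -> 6.345481
  V(1,1) = exp(-r*dt) * [p*2.355916 + (1-p)*0.000000] = 1.307452; exercise = 0.000000; V(1,1) = max -> 1.307452
  V(0,0) = exp(-r*dt) * [p*6.345481 + (1-p)*1.307452] = 4.087789; exercise = 0.000000; V(0,0) = max -> 4.087789

Answer: Price = V(0,0) = 4.0878


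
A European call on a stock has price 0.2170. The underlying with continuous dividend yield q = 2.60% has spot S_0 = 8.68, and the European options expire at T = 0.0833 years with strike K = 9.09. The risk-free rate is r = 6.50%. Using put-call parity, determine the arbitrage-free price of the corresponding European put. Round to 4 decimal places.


Answer: Put price = 0.5967

Derivation:
Put-call parity: C - P = S_0 * exp(-qT) - K * exp(-rT).
S_0 * exp(-qT) = 8.6800 * 0.99783654 = 8.66122120
K * exp(-rT) = 9.0900 * 0.99460013 = 9.04091520
P = C - S*exp(-qT) + K*exp(-rT)
P = 0.2170 - 8.66122120 + 9.04091520 = 0.5967


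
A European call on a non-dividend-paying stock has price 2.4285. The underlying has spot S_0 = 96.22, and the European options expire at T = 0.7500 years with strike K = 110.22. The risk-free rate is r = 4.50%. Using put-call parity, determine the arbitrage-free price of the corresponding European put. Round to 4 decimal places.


Put-call parity: C - P = S_0 * exp(-qT) - K * exp(-rT).
S_0 * exp(-qT) = 96.2200 * 1.00000000 = 96.22000000
K * exp(-rT) = 110.2200 * 0.96681318 = 106.56214845
P = C - S*exp(-qT) + K*exp(-rT)
P = 2.4285 - 96.22000000 + 106.56214845 = 12.7706

Answer: Put price = 12.7706


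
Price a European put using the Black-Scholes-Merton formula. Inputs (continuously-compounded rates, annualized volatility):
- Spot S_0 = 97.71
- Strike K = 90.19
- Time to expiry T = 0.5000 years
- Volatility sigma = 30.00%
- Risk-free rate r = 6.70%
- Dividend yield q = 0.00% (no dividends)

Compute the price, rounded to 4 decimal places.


d1 = (ln(S/K) + (r - q + 0.5*sigma^2) * T) / (sigma * sqrt(T)) = 0.64151250
d2 = d1 - sigma * sqrt(T) = 0.42938047
exp(-rT) = 0.96705491; exp(-qT) = 1.00000000
P = K * exp(-rT) * N(-d2) - S_0 * exp(-qT) * N(-d1)
N(-d1) = 0.26059488; N(-d2) = 0.33382318
P = 90.1900 * 0.96705491 * 0.33382318 - 97.7100 * 1.00000000 * 0.26059488 = 3.6529

Answer: Price = 3.6529


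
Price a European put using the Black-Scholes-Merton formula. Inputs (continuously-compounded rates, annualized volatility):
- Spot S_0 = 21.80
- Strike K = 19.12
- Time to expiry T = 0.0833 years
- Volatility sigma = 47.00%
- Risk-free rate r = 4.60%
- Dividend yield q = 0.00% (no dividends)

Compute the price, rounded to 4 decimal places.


Answer: Price = 0.2320

Derivation:
d1 = (ln(S/K) + (r - q + 0.5*sigma^2) * T) / (sigma * sqrt(T)) = 1.06308265
d2 = d1 - sigma * sqrt(T) = 0.92743247
exp(-rT) = 0.99617553; exp(-qT) = 1.00000000
P = K * exp(-rT) * N(-d2) - S_0 * exp(-qT) * N(-d1)
N(-d1) = 0.14387224; N(-d2) = 0.17685102
P = 19.1200 * 0.99617553 * 0.17685102 - 21.8000 * 1.00000000 * 0.14387224 = 0.2320


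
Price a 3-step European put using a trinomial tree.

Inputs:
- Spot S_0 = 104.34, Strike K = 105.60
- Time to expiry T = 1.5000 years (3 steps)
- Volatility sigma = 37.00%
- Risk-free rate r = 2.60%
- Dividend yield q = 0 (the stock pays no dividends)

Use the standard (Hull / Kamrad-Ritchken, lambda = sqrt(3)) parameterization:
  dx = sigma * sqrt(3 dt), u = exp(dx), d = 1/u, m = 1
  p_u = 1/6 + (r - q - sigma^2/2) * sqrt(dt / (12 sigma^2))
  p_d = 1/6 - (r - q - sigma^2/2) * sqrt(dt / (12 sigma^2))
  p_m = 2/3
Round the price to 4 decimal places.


Answer: Price = V(0,0) = 15.5822

Derivation:
dt = T/N = 0.500000; dx = sigma*sqrt(3*dt) = 0.453156
u = exp(dx) = 1.573269; d = 1/u = 0.635619
p_u = 0.143248, p_m = 0.666667, p_d = 0.190086
Discount per step: exp(-r*dt) = 0.987084
Stock lattice S(k, j) with j the centered position index:
  k=0: S(0,+0) = 104.3400
  k=1: S(1,-1) = 66.3205; S(1,+0) = 104.3400; S(1,+1) = 164.1549
  k=2: S(2,-2) = 42.1546; S(2,-1) = 66.3205; S(2,+0) = 104.3400; S(2,+1) = 164.1549; S(2,+2) = 258.2598
  k=3: S(3,-3) = 26.7943; S(3,-2) = 42.1546; S(3,-1) = 66.3205; S(3,+0) = 104.3400; S(3,+1) = 164.1549; S(3,+2) = 258.2598; S(3,+3) = 406.3121
Terminal payoffs V(N, j) = max(K - S_T, 0):
  V(3,-3) = 78.805732; V(3,-2) = 63.445409; V(3,-1) = 39.279490; V(3,+0) = 1.260000; V(3,+1) = 0.000000; V(3,+2) = 0.000000; V(3,+3) = 0.000000
Backward induction: V(k, j) = exp(-r*dt) * [p_u * V(k+1, j+1) + p_m * V(k+1, j) + p_d * V(k+1, j-1)]
  V(2,-2) = exp(-r*dt) * [p_u*39.279490 + p_m*63.445409 + p_d*78.805732] = 62.091026
  V(2,-1) = exp(-r*dt) * [p_u*1.260000 + p_m*39.279490 + p_d*63.445409] = 37.930572
  V(2,+0) = exp(-r*dt) * [p_u*0.000000 + p_m*1.260000 + p_d*39.279490] = 8.199187
  V(2,+1) = exp(-r*dt) * [p_u*0.000000 + p_m*0.000000 + p_d*1.260000] = 0.236415
  V(2,+2) = exp(-r*dt) * [p_u*0.000000 + p_m*0.000000 + p_d*0.000000] = 0.000000
  V(1,-1) = exp(-r*dt) * [p_u*8.199187 + p_m*37.930572 + p_d*62.091026] = 37.769967
  V(1,+0) = exp(-r*dt) * [p_u*0.236415 + p_m*8.199187 + p_d*37.930572] = 12.545891
  V(1,+1) = exp(-r*dt) * [p_u*0.000000 + p_m*0.236415 + p_d*8.199187] = 1.693993
  V(0,+0) = exp(-r*dt) * [p_u*1.693993 + p_m*12.545891 + p_d*37.769967] = 15.582230


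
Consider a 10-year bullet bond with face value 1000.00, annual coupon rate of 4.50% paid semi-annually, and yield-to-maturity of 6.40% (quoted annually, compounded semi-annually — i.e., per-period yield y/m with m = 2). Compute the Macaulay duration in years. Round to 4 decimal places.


Answer: Macaulay duration = 7.9890 years

Derivation:
Coupon per period c = face * coupon_rate / m = 22.500000
Periods per year m = 2; per-period yield y/m = 0.032000
Number of cashflows N = 20
Cashflows (t years, CF_t, discount factor 1/(1+y/m)^(m*t), PV):
  t = 0.5000: CF_t = 22.500000, DF = 0.968992, PV = 21.802326
  t = 1.0000: CF_t = 22.500000, DF = 0.938946, PV = 21.126284
  t = 1.5000: CF_t = 22.500000, DF = 0.909831, PV = 20.471206
  t = 2.0000: CF_t = 22.500000, DF = 0.881620, PV = 19.836440
  t = 2.5000: CF_t = 22.500000, DF = 0.854283, PV = 19.221356
  t = 3.0000: CF_t = 22.500000, DF = 0.827793, PV = 18.625345
  t = 3.5000: CF_t = 22.500000, DF = 0.802125, PV = 18.047815
  t = 4.0000: CF_t = 22.500000, DF = 0.777253, PV = 17.488193
  t = 4.5000: CF_t = 22.500000, DF = 0.753152, PV = 16.945924
  t = 5.0000: CF_t = 22.500000, DF = 0.729799, PV = 16.420469
  t = 5.5000: CF_t = 22.500000, DF = 0.707169, PV = 15.911307
  t = 6.0000: CF_t = 22.500000, DF = 0.685241, PV = 15.417933
  t = 6.5000: CF_t = 22.500000, DF = 0.663994, PV = 14.939857
  t = 7.0000: CF_t = 22.500000, DF = 0.643405, PV = 14.476606
  t = 7.5000: CF_t = 22.500000, DF = 0.623454, PV = 14.027719
  t = 8.0000: CF_t = 22.500000, DF = 0.604122, PV = 13.592751
  t = 8.5000: CF_t = 22.500000, DF = 0.585390, PV = 13.171270
  t = 9.0000: CF_t = 22.500000, DF = 0.567238, PV = 12.762859
  t = 9.5000: CF_t = 22.500000, DF = 0.549649, PV = 12.367111
  t = 10.0000: CF_t = 1022.500000, DF = 0.532606, PV = 544.589634
Price P = sum_t PV_t = 861.242406
Macaulay numerator sum_t t * PV_t:
  t * PV_t at t = 0.5000: 10.901163
  t * PV_t at t = 1.0000: 21.126284
  t * PV_t at t = 1.5000: 30.706809
  t * PV_t at t = 2.0000: 39.672880
  t * PV_t at t = 2.5000: 48.053391
  t * PV_t at t = 3.0000: 55.876036
  t * PV_t at t = 3.5000: 63.167353
  t * PV_t at t = 4.0000: 69.952772
  t * PV_t at t = 4.5000: 76.256656
  t * PV_t at t = 5.0000: 82.102343
  t * PV_t at t = 5.5000: 87.512187
  t * PV_t at t = 6.0000: 92.507597
  t * PV_t at t = 6.5000: 97.109073
  t * PV_t at t = 7.0000: 101.336242
  t * PV_t at t = 7.5000: 105.207893
  t * PV_t at t = 8.0000: 108.742008
  t * PV_t at t = 8.5000: 111.955798
  t * PV_t at t = 9.0000: 114.865730
  t * PV_t at t = 9.5000: 117.487557
  t * PV_t at t = 10.0000: 5445.896344
Macaulay duration D = (sum_t t * PV_t) / P = 6880.436118 / 861.242406 = 7.988966


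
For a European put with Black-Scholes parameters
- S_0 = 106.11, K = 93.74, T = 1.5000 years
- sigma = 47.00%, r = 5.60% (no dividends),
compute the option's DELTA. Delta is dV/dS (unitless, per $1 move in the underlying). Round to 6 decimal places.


d1 = 0.6490736085; d2 = 0.0734435190
phi(d1) = 0.3231667588; exp(-qT) = 1.0000000000; exp(-rT) = 0.9194312561
N(-d1) = 0.2581453997
Delta = -exp(-qT) * N(-d1) = -1.0000000000 * 0.2581453997 = -0.258145

Answer: Delta = -0.258145


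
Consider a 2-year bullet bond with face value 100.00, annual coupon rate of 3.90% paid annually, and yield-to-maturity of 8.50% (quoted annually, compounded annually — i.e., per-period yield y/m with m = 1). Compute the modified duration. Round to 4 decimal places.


Coupon per period c = face * coupon_rate / m = 3.900000
Periods per year m = 1; per-period yield y/m = 0.085000
Number of cashflows N = 2
Cashflows (t years, CF_t, discount factor 1/(1+y/m)^(m*t), PV):
  t = 1.0000: CF_t = 3.900000, DF = 0.921659, PV = 3.594470
  t = 2.0000: CF_t = 103.900000, DF = 0.849455, PV = 88.258404
Price P = sum_t PV_t = 91.852874
First compute Macaulay numerator sum_t t * PV_t:
  t * PV_t at t = 1.0000: 3.594470
  t * PV_t at t = 2.0000: 176.516809
Macaulay duration D = 180.111279 / 91.852874 = 1.960867
Modified duration = D / (1 + y/m) = 1.960867 / (1 + 0.085000) = 1.807251

Answer: Modified duration = 1.8073


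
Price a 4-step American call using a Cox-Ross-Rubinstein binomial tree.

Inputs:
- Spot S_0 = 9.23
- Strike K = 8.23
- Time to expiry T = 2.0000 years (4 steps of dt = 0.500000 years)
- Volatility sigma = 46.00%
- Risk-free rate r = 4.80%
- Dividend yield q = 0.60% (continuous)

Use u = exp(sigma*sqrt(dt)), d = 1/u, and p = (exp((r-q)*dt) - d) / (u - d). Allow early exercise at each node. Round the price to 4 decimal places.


Answer: Price = V(0,0) = 3.0380

Derivation:
dt = T/N = 0.500000
u = exp(sigma*sqrt(dt)) = 1.384403; d = 1/u = 0.722333
p = (exp((r-q)*dt) - d) / (u - d) = 0.451446
Discount per step: exp(-r*dt) = 0.976286
Stock lattice S(k, i) with i counting down-moves:
  k=0: S(0,0) = 9.2300
  k=1: S(1,0) = 12.7780; S(1,1) = 6.6671
  k=2: S(2,0) = 17.6900; S(2,1) = 9.2300; S(2,2) = 4.8159
  k=3: S(3,0) = 24.4900; S(3,1) = 12.7780; S(3,2) = 6.6671; S(3,3) = 3.4787
  k=4: S(4,0) = 33.9041; S(4,1) = 17.6900; S(4,2) = 9.2300; S(4,3) = 4.8159; S(4,4) = 2.5128
Terminal payoffs V(N, i) = max(S_T - K, 0):
  V(4,0) = 25.674086; V(4,1) = 9.459961; V(4,2) = 1.000000; V(4,3) = 0.000000; V(4,4) = 0.000000
Backward induction: V(k, i) = exp(-r*dt) * [p * V(k+1, i) + (1-p) * V(k+1, i+1)]; then take max(V_cont, immediate exercise) for American.
  V(3,0) = exp(-r*dt) * [p*25.674086 + (1-p)*9.459961] = 16.381846; exercise = 16.260038; V(3,0) = max -> 16.381846
  V(3,1) = exp(-r*dt) * [p*9.459961 + (1-p)*1.000000] = 4.704933; exercise = 4.548041; V(3,1) = max -> 4.704933
  V(3,2) = exp(-r*dt) * [p*1.000000 + (1-p)*0.000000] = 0.440741; exercise = 0.000000; V(3,2) = max -> 0.440741
  V(3,3) = exp(-r*dt) * [p*0.000000 + (1-p)*0.000000] = 0.000000; exercise = 0.000000; V(3,3) = max -> 0.000000
  V(2,0) = exp(-r*dt) * [p*16.381846 + (1-p)*4.704933] = 9.739848; exercise = 9.459961; V(2,0) = max -> 9.739848
  V(2,1) = exp(-r*dt) * [p*4.704933 + (1-p)*0.440741] = 2.309691; exercise = 1.000000; V(2,1) = max -> 2.309691
  V(2,2) = exp(-r*dt) * [p*0.440741 + (1-p)*0.000000] = 0.194252; exercise = 0.000000; V(2,2) = max -> 0.194252
  V(1,0) = exp(-r*dt) * [p*9.739848 + (1-p)*2.309691] = 5.529689; exercise = 4.548041; V(1,0) = max -> 5.529689
  V(1,1) = exp(-r*dt) * [p*2.309691 + (1-p)*0.194252] = 1.122005; exercise = 0.000000; V(1,1) = max -> 1.122005
  V(0,0) = exp(-r*dt) * [p*5.529689 + (1-p)*1.122005] = 3.038043; exercise = 1.000000; V(0,0) = max -> 3.038043


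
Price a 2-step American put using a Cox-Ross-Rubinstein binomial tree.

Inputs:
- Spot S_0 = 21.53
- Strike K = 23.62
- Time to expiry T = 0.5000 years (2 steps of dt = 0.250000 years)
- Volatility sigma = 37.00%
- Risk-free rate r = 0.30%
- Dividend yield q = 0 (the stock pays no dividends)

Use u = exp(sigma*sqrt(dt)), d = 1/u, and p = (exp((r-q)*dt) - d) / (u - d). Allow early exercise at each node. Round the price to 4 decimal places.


dt = T/N = 0.250000
u = exp(sigma*sqrt(dt)) = 1.203218; d = 1/u = 0.831104
p = (exp((r-q)*dt) - d) / (u - d) = 0.455898
Discount per step: exp(-r*dt) = 0.999250
Stock lattice S(k, i) with i counting down-moves:
  k=0: S(0,0) = 21.5300
  k=1: S(1,0) = 25.9053; S(1,1) = 17.8937
  k=2: S(2,0) = 31.1697; S(2,1) = 21.5300; S(2,2) = 14.8715
Terminal payoffs V(N, i) = max(K - S_T, 0):
  V(2,0) = 0.000000; V(2,1) = 2.090000; V(2,2) = 8.748490
Backward induction: V(k, i) = exp(-r*dt) * [p * V(k+1, i) + (1-p) * V(k+1, i+1)]; then take max(V_cont, immediate exercise) for American.
  V(1,0) = exp(-r*dt) * [p*0.000000 + (1-p)*2.090000] = 1.136321; exercise = 0.000000; V(1,0) = max -> 1.136321
  V(1,1) = exp(-r*dt) * [p*2.090000 + (1-p)*8.748490] = 5.708616; exercise = 5.726325; V(1,1) = max -> 5.726325
  V(0,0) = exp(-r*dt) * [p*1.136321 + (1-p)*5.726325] = 3.631028; exercise = 2.090000; V(0,0) = max -> 3.631028

Answer: Price = V(0,0) = 3.6310


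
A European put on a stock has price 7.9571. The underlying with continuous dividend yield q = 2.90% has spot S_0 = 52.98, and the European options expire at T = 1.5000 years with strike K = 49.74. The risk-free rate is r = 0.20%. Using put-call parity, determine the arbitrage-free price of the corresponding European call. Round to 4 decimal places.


Put-call parity: C - P = S_0 * exp(-qT) - K * exp(-rT).
S_0 * exp(-qT) = 52.9800 * 0.95743255 = 50.72477672
K * exp(-rT) = 49.7400 * 0.99700450 = 49.59100361
C = P + S*exp(-qT) - K*exp(-rT)
C = 7.9571 + 50.72477672 - 49.59100361 = 9.0909

Answer: Call price = 9.0909


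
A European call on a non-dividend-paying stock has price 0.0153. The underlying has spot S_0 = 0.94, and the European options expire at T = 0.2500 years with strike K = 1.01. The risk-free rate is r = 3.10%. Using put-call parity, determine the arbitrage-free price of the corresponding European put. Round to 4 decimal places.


Put-call parity: C - P = S_0 * exp(-qT) - K * exp(-rT).
S_0 * exp(-qT) = 0.9400 * 1.00000000 = 0.94000000
K * exp(-rT) = 1.0100 * 0.99227995 = 1.00220275
P = C - S*exp(-qT) + K*exp(-rT)
P = 0.0153 - 0.94000000 + 1.00220275 = 0.0775

Answer: Put price = 0.0775


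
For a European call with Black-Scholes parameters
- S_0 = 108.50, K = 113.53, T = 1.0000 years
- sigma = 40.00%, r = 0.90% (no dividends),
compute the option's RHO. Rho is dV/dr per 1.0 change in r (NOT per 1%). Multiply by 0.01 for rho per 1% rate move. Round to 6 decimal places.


d1 = 0.1092076345; d2 = -0.2907923655
phi(d1) = 0.3965704052; exp(-qT) = 1.0000000000; exp(-rT) = 0.9910403788
N(d2) = 0.3856050623
Rho = K*T*exp(-rT)*N(d2) = 113.5300 * 1.0000 * 0.9910403788 * 0.3856050623 = 43.385511

Answer: Rho = 43.385511


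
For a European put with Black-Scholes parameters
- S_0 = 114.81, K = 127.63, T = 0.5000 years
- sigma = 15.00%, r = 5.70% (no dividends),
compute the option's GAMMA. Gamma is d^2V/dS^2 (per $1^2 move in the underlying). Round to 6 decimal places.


d1 = -0.6762945079; d2 = -0.7823605250
phi(d1) = 0.3173894647; exp(-qT) = 1.0000000000; exp(-rT) = 0.9719022941
Gamma = exp(-qT) * phi(d1) / (S * sigma * sqrt(T)) = 1.0000000000 * 0.3173894647 / (114.8100 * 0.1500 * 0.7071067812) = 0.026064

Answer: Gamma = 0.026064


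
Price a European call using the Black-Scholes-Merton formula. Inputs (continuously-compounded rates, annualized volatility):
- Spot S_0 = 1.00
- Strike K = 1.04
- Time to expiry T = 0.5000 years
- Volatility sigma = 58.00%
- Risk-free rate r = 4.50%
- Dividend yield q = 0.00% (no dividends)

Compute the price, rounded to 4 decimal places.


Answer: Price = 0.1555

Derivation:
d1 = (ln(S/K) + (r - q + 0.5*sigma^2) * T) / (sigma * sqrt(T)) = 0.16429086
d2 = d1 - sigma * sqrt(T) = -0.24583107
exp(-rT) = 0.97775124; exp(-qT) = 1.00000000
C = S_0 * exp(-qT) * N(d1) - K * exp(-rT) * N(d2)
N(d1) = 0.56524891; N(d2) = 0.40290650
C = 1.0000 * 1.00000000 * 0.56524891 - 1.0400 * 0.97775124 * 0.40290650 = 0.1555


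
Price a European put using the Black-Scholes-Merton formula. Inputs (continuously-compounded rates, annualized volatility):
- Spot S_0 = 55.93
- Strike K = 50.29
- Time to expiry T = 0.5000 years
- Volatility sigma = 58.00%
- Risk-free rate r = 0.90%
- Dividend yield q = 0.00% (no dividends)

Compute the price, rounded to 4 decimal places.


Answer: Price = 5.9854

Derivation:
d1 = (ln(S/K) + (r - q + 0.5*sigma^2) * T) / (sigma * sqrt(T)) = 0.47521150
d2 = d1 - sigma * sqrt(T) = 0.06508957
exp(-rT) = 0.99551011; exp(-qT) = 1.00000000
P = K * exp(-rT) * N(-d2) - S_0 * exp(-qT) * N(-d1)
N(-d1) = 0.31731812; N(-d2) = 0.47405134
P = 50.2900 * 0.99551011 * 0.47405134 - 55.9300 * 1.00000000 * 0.31731812 = 5.9854


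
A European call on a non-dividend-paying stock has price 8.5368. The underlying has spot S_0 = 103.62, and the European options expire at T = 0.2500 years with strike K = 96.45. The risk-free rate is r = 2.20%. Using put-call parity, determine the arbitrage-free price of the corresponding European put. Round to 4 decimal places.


Put-call parity: C - P = S_0 * exp(-qT) - K * exp(-rT).
S_0 * exp(-qT) = 103.6200 * 1.00000000 = 103.62000000
K * exp(-rT) = 96.4500 * 0.99451510 = 95.92098114
P = C - S*exp(-qT) + K*exp(-rT)
P = 8.5368 - 103.62000000 + 95.92098114 = 0.8378

Answer: Put price = 0.8378


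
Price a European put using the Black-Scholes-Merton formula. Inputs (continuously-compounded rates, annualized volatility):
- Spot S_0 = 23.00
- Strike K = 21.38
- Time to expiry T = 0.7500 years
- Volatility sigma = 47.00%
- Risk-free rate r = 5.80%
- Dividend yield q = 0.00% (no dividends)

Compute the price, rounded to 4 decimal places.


Answer: Price = 2.3806

Derivation:
d1 = (ln(S/K) + (r - q + 0.5*sigma^2) * T) / (sigma * sqrt(T)) = 0.48982842
d2 = d1 - sigma * sqrt(T) = 0.08279648
exp(-rT) = 0.95743255; exp(-qT) = 1.00000000
P = K * exp(-rT) * N(-d2) - S_0 * exp(-qT) * N(-d1)
N(-d1) = 0.31212766; N(-d2) = 0.46700669
P = 21.3800 * 0.95743255 * 0.46700669 - 23.0000 * 1.00000000 * 0.31212766 = 2.3806


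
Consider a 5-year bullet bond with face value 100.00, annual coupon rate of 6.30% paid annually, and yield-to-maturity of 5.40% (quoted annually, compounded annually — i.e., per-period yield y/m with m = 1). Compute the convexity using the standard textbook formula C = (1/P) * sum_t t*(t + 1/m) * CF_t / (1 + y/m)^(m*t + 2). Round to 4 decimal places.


Coupon per period c = face * coupon_rate / m = 6.300000
Periods per year m = 1; per-period yield y/m = 0.054000
Number of cashflows N = 5
Cashflows (t years, CF_t, discount factor 1/(1+y/m)^(m*t), PV):
  t = 1.0000: CF_t = 6.300000, DF = 0.948767, PV = 5.977230
  t = 2.0000: CF_t = 6.300000, DF = 0.900158, PV = 5.670996
  t = 3.0000: CF_t = 6.300000, DF = 0.854040, PV = 5.380451
  t = 4.0000: CF_t = 6.300000, DF = 0.810285, PV = 5.104793
  t = 5.0000: CF_t = 106.300000, DF = 0.768771, PV = 81.720349
Price P = sum_t PV_t = 103.853818
Convexity numerator sum_t t*(t + 1/m) * CF_t / (1+y/m)^(m*t + 2):
  t = 1.0000: term = 10.760903
  t = 2.0000: term = 30.628756
  t = 3.0000: term = 58.119081
  t = 4.0000: term = 91.902406
  t = 5.0000: term = 2206.836931
Convexity = (1/P) * sum = 2398.248076 / 103.853818 = 23.092536

Answer: Convexity = 23.0925


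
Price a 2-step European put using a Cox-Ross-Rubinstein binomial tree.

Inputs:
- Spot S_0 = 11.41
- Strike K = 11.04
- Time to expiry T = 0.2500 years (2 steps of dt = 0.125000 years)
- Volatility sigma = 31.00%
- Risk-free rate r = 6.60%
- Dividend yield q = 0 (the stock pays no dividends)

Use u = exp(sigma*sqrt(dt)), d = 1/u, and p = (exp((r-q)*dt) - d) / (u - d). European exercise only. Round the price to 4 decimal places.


Answer: Price = V(0,0) = 0.4424

Derivation:
dt = T/N = 0.125000
u = exp(sigma*sqrt(dt)) = 1.115833; d = 1/u = 0.896191
p = (exp((r-q)*dt) - d) / (u - d) = 0.510343
Discount per step: exp(-r*dt) = 0.991784
Stock lattice S(k, i) with i counting down-moves:
  k=0: S(0,0) = 11.4100
  k=1: S(1,0) = 12.7317; S(1,1) = 10.2255
  k=2: S(2,0) = 14.2064; S(2,1) = 11.4100; S(2,2) = 9.1640
Terminal payoffs V(N, i) = max(K - S_T, 0):
  V(2,0) = 0.000000; V(2,1) = 0.000000; V(2,2) = 1.875961
Backward induction: V(k, i) = exp(-r*dt) * [p * V(k+1, i) + (1-p) * V(k+1, i+1)].
  V(1,0) = exp(-r*dt) * [p*0.000000 + (1-p)*0.000000] = 0.000000
  V(1,1) = exp(-r*dt) * [p*0.000000 + (1-p)*1.875961] = 0.911029
  V(0,0) = exp(-r*dt) * [p*0.000000 + (1-p)*0.911029] = 0.442426


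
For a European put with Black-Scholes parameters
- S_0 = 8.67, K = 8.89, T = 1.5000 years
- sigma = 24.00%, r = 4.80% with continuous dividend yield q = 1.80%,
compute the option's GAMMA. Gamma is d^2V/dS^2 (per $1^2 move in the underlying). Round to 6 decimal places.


Answer: Gamma = 0.148898

Derivation:
d1 = 0.2148125661; d2 = -0.0791262031
phi(d1) = 0.3898431686; exp(-qT) = 0.9733612415; exp(-rT) = 0.9305308958
Gamma = exp(-qT) * phi(d1) / (S * sigma * sqrt(T)) = 0.9733612415 * 0.3898431686 / (8.6700 * 0.2400 * 1.2247448714) = 0.148898


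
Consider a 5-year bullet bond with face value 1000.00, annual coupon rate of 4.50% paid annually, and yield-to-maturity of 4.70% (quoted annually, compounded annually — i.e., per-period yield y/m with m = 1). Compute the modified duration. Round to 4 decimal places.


Answer: Modified duration = 4.3796

Derivation:
Coupon per period c = face * coupon_rate / m = 45.000000
Periods per year m = 1; per-period yield y/m = 0.047000
Number of cashflows N = 5
Cashflows (t years, CF_t, discount factor 1/(1+y/m)^(m*t), PV):
  t = 1.0000: CF_t = 45.000000, DF = 0.955110, PV = 42.979943
  t = 2.0000: CF_t = 45.000000, DF = 0.912235, PV = 41.050566
  t = 3.0000: CF_t = 45.000000, DF = 0.871284, PV = 39.207800
  t = 4.0000: CF_t = 45.000000, DF = 0.832172, PV = 37.447755
  t = 5.0000: CF_t = 1045.000000, DF = 0.794816, PV = 830.582702
Price P = sum_t PV_t = 991.268765
First compute Macaulay numerator sum_t t * PV_t:
  t * PV_t at t = 1.0000: 42.979943
  t * PV_t at t = 2.0000: 82.101132
  t * PV_t at t = 3.0000: 117.623399
  t * PV_t at t = 4.0000: 149.791020
  t * PV_t at t = 5.0000: 4152.913510
Macaulay duration D = 4545.409003 / 991.268765 = 4.585446
Modified duration = D / (1 + y/m) = 4.585446 / (1 + 0.047000) = 4.379604


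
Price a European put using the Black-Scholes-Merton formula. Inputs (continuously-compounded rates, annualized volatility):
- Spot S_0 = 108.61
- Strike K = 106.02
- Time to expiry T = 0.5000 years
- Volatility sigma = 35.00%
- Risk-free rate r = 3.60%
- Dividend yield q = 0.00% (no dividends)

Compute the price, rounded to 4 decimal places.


d1 = (ln(S/K) + (r - q + 0.5*sigma^2) * T) / (sigma * sqrt(T)) = 0.29399774
d2 = d1 - sigma * sqrt(T) = 0.04651037
exp(-rT) = 0.98216103; exp(-qT) = 1.00000000
P = K * exp(-rT) * N(-d2) - S_0 * exp(-qT) * N(-d1)
N(-d1) = 0.38437981; N(-d2) = 0.48145174
P = 106.0200 * 0.98216103 * 0.48145174 - 108.6100 * 1.00000000 * 0.38437981 = 8.3855

Answer: Price = 8.3855


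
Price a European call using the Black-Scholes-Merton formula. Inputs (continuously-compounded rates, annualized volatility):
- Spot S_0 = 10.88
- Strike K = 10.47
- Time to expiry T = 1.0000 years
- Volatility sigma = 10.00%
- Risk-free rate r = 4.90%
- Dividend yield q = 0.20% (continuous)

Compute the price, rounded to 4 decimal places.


Answer: Price = 1.0024

Derivation:
d1 = (ln(S/K) + (r - q + 0.5*sigma^2) * T) / (sigma * sqrt(T)) = 0.90412217
d2 = d1 - sigma * sqrt(T) = 0.80412217
exp(-rT) = 0.95218113; exp(-qT) = 0.99800200
C = S_0 * exp(-qT) * N(d1) - K * exp(-rT) * N(d2)
N(d1) = 0.81703469; N(d2) = 0.78933679
C = 10.8800 * 0.99800200 * 0.81703469 - 10.4700 * 0.95218113 * 0.78933679 = 1.0024


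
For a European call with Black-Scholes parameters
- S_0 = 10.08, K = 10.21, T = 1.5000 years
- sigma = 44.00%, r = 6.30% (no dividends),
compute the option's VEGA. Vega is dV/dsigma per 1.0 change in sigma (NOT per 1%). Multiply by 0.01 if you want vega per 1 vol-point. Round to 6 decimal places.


Answer: Vega = 4.507379

Derivation:
d1 = 0.4210257762; d2 = -0.1178619672
phi(d1) = 0.3651051498; exp(-qT) = 1.0000000000; exp(-rT) = 0.9098277346
Vega = S * exp(-qT) * phi(d1) * sqrt(T) = 10.0800 * 1.0000000000 * 0.3651051498 * 1.2247448714 = 4.507379


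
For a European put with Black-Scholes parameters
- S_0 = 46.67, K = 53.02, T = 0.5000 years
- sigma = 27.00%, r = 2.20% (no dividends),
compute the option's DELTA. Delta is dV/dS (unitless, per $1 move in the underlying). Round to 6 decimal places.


d1 = -0.5151018390; d2 = -0.7060206699
phi(d1) = 0.3493770787; exp(-qT) = 1.0000000000; exp(-rT) = 0.9890602788
N(-d1) = 0.6967590711
Delta = -exp(-qT) * N(-d1) = -1.0000000000 * 0.6967590711 = -0.696759

Answer: Delta = -0.696759


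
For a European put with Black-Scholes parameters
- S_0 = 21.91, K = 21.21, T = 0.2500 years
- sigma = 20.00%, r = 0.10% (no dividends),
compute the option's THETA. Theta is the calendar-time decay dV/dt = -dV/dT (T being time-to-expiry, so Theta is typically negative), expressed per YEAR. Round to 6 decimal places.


d1 = 0.3772038503; d2 = 0.2772038503
phi(d1) = 0.3715470012; exp(-qT) = 1.0000000000; exp(-rT) = 0.9997500312
Theta = -S*exp(-qT)*phi(d1)*sigma/(2*sqrt(T)) + r*K*exp(-rT)*N(-d2) - q*S*exp(-qT)*N(-d1)
N(-d1) = 0.3530110596; N(-d2) = 0.3908117917; sqrt(T) = 0.5000000000
Term 1 = -21.9100 * 1.0000000000 * 0.3715470012 * 0.2000 / (2 * 0.5000000000) = -1.6281189593
Term 2 = 0.0010 * 21.2100 * 0.9997500312 * 0.3908117917 = 0.0082870461
Term 3 = 0 (no dividend yield, q = 0)
Theta = -1.6281189593 + (0.0082870461) + (0.0000000000) = -1.619832

Answer: Theta = -1.619832


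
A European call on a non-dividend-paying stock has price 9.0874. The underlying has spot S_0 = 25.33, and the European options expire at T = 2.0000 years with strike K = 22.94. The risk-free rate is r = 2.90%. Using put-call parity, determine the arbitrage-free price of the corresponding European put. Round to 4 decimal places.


Put-call parity: C - P = S_0 * exp(-qT) - K * exp(-rT).
S_0 * exp(-qT) = 25.3300 * 1.00000000 = 25.33000000
K * exp(-rT) = 22.9400 * 0.94364995 = 21.64732979
P = C - S*exp(-qT) + K*exp(-rT)
P = 9.0874 - 25.33000000 + 21.64732979 = 5.4047

Answer: Put price = 5.4047


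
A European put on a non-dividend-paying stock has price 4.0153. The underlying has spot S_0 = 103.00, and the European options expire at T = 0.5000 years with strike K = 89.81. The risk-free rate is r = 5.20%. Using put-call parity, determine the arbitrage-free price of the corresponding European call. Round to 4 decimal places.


Answer: Call price = 19.5103

Derivation:
Put-call parity: C - P = S_0 * exp(-qT) - K * exp(-rT).
S_0 * exp(-qT) = 103.0000 * 1.00000000 = 103.00000000
K * exp(-rT) = 89.8100 * 0.97433509 = 87.50503440
C = P + S*exp(-qT) - K*exp(-rT)
C = 4.0153 + 103.00000000 - 87.50503440 = 19.5103


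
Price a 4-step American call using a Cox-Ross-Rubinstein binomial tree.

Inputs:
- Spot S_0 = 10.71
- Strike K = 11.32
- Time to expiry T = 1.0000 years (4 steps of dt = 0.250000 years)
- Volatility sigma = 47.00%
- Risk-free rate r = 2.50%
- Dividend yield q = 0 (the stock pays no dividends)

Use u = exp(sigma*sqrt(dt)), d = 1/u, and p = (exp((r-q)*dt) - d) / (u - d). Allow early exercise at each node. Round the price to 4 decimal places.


Answer: Price = V(0,0) = 1.8347

Derivation:
dt = T/N = 0.250000
u = exp(sigma*sqrt(dt)) = 1.264909; d = 1/u = 0.790571
p = (exp((r-q)*dt) - d) / (u - d) = 0.454736
Discount per step: exp(-r*dt) = 0.993769
Stock lattice S(k, i) with i counting down-moves:
  k=0: S(0,0) = 10.7100
  k=1: S(1,0) = 13.5472; S(1,1) = 8.4670
  k=2: S(2,0) = 17.1359; S(2,1) = 10.7100; S(2,2) = 6.6938
  k=3: S(3,0) = 21.6754; S(3,1) = 13.5472; S(3,2) = 8.4670; S(3,3) = 5.2919
  k=4: S(4,0) = 27.4174; S(4,1) = 17.1359; S(4,2) = 10.7100; S(4,3) = 6.6938; S(4,4) = 4.1836
Terminal payoffs V(N, i) = max(S_T - K, 0):
  V(4,0) = 16.097401; V(4,1) = 5.815938; V(4,2) = 0.000000; V(4,3) = 0.000000; V(4,4) = 0.000000
Backward induction: V(k, i) = exp(-r*dt) * [p * V(k+1, i) + (1-p) * V(k+1, i+1)]; then take max(V_cont, immediate exercise) for American.
  V(3,0) = exp(-r*dt) * [p*16.097401 + (1-p)*5.815938] = 10.425927; exercise = 10.355398; V(3,0) = max -> 10.425927
  V(3,1) = exp(-r*dt) * [p*5.815938 + (1-p)*0.000000] = 2.628241; exercise = 2.227173; V(3,1) = max -> 2.628241
  V(3,2) = exp(-r*dt) * [p*0.000000 + (1-p)*0.000000] = 0.000000; exercise = 0.000000; V(3,2) = max -> 0.000000
  V(3,3) = exp(-r*dt) * [p*0.000000 + (1-p)*0.000000] = 0.000000; exercise = 0.000000; V(3,3) = max -> 0.000000
  V(2,0) = exp(-r*dt) * [p*10.425927 + (1-p)*2.628241] = 6.135665; exercise = 5.815938; V(2,0) = max -> 6.135665
  V(2,1) = exp(-r*dt) * [p*2.628241 + (1-p)*0.000000] = 1.187710; exercise = 0.000000; V(2,1) = max -> 1.187710
  V(2,2) = exp(-r*dt) * [p*0.000000 + (1-p)*0.000000] = 0.000000; exercise = 0.000000; V(2,2) = max -> 0.000000
  V(1,0) = exp(-r*dt) * [p*6.135665 + (1-p)*1.187710] = 3.416307; exercise = 2.227173; V(1,0) = max -> 3.416307
  V(1,1) = exp(-r*dt) * [p*1.187710 + (1-p)*0.000000] = 0.536730; exercise = 0.000000; V(1,1) = max -> 0.536730
  V(0,0) = exp(-r*dt) * [p*3.416307 + (1-p)*0.536730] = 1.834676; exercise = 0.000000; V(0,0) = max -> 1.834676


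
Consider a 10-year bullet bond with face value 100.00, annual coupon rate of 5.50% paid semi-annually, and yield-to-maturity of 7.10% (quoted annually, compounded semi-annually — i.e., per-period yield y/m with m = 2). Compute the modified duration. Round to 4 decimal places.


Answer: Modified duration = 7.4009

Derivation:
Coupon per period c = face * coupon_rate / m = 2.750000
Periods per year m = 2; per-period yield y/m = 0.035500
Number of cashflows N = 20
Cashflows (t years, CF_t, discount factor 1/(1+y/m)^(m*t), PV):
  t = 0.5000: CF_t = 2.750000, DF = 0.965717, PV = 2.655722
  t = 1.0000: CF_t = 2.750000, DF = 0.932609, PV = 2.564676
  t = 1.5000: CF_t = 2.750000, DF = 0.900637, PV = 2.476751
  t = 2.0000: CF_t = 2.750000, DF = 0.869760, PV = 2.391841
  t = 2.5000: CF_t = 2.750000, DF = 0.839942, PV = 2.309841
  t = 3.0000: CF_t = 2.750000, DF = 0.811147, PV = 2.230653
  t = 3.5000: CF_t = 2.750000, DF = 0.783338, PV = 2.154180
  t = 4.0000: CF_t = 2.750000, DF = 0.756483, PV = 2.080328
  t = 4.5000: CF_t = 2.750000, DF = 0.730549, PV = 2.009008
  t = 5.0000: CF_t = 2.750000, DF = 0.705503, PV = 1.940134
  t = 5.5000: CF_t = 2.750000, DF = 0.681316, PV = 1.873620
  t = 6.0000: CF_t = 2.750000, DF = 0.657959, PV = 1.809387
  t = 6.5000: CF_t = 2.750000, DF = 0.635402, PV = 1.747356
  t = 7.0000: CF_t = 2.750000, DF = 0.613619, PV = 1.687451
  t = 7.5000: CF_t = 2.750000, DF = 0.592582, PV = 1.629600
  t = 8.0000: CF_t = 2.750000, DF = 0.572267, PV = 1.573733
  t = 8.5000: CF_t = 2.750000, DF = 0.552648, PV = 1.519781
  t = 9.0000: CF_t = 2.750000, DF = 0.533701, PV = 1.467678
  t = 9.5000: CF_t = 2.750000, DF = 0.515404, PV = 1.417362
  t = 10.0000: CF_t = 102.750000, DF = 0.497735, PV = 51.142242
Price P = sum_t PV_t = 88.681346
First compute Macaulay numerator sum_t t * PV_t:
  t * PV_t at t = 0.5000: 1.327861
  t * PV_t at t = 1.0000: 2.564676
  t * PV_t at t = 1.5000: 3.715127
  t * PV_t at t = 2.0000: 4.783682
  t * PV_t at t = 2.5000: 5.774604
  t * PV_t at t = 3.0000: 6.691960
  t * PV_t at t = 3.5000: 7.539630
  t * PV_t at t = 4.0000: 8.321313
  t * PV_t at t = 4.5000: 9.040538
  t * PV_t at t = 5.0000: 9.700669
  t * PV_t at t = 5.5000: 10.304911
  t * PV_t at t = 6.0000: 10.856322
  t * PV_t at t = 6.5000: 11.357813
  t * PV_t at t = 7.0000: 11.812159
  t * PV_t at t = 7.5000: 12.222004
  t * PV_t at t = 8.0000: 12.589864
  t * PV_t at t = 8.5000: 12.918136
  t * PV_t at t = 9.0000: 13.209104
  t * PV_t at t = 9.5000: 13.464937
  t * PV_t at t = 10.0000: 511.422424
Macaulay duration D = 679.617731 / 88.681346 = 7.663593
Modified duration = D / (1 + y/m) = 7.663593 / (1 + 0.035500) = 7.400862
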